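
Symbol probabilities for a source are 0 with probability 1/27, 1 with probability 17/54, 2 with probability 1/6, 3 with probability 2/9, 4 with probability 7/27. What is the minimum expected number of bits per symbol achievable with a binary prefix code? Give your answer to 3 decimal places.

Repeatedly combine the two least-probable nodes; the expected code length is the sum of the merged weights.
merge 1/27 + 1/6 → 11/54
merge 11/54 + 2/9 → 23/54
merge 7/27 + 17/54 → 31/54
merge 23/54 + 31/54 → 1
L = 11/54 + 23/54 + 31/54 + 1 = 119/54 ≈ 2.204 bits/symbol.

2.204 bits/symbol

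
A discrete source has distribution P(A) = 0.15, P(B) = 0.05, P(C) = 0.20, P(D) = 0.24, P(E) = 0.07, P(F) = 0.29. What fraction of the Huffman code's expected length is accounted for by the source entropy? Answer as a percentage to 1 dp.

99.2%

Entropy H = −Σ p log₂ p ≈ 2.3716 bits.
Huffman merges: 1/20+7/100→3/25; 3/25+3/20→27/100; 1/5+6/25→11/25; 27/100+29/100→14/25; 11/25+14/25→1. L = 239/100 ≈ 2.3900.
Efficiency = H/L = 2.3716/2.3900 = 99.2%.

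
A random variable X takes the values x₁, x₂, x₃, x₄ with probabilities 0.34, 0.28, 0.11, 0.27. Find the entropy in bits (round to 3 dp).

1.904 bits

H = −Σ pᵢ log₂ pᵢ.
−0.34·log₂(0.34) = 0.5292
−0.28·log₂(0.28) = 0.5142
−0.11·log₂(0.11) = 0.3503
−0.27·log₂(0.27) = 0.5100
Sum ≈ 1.9037 → 1.904 bits.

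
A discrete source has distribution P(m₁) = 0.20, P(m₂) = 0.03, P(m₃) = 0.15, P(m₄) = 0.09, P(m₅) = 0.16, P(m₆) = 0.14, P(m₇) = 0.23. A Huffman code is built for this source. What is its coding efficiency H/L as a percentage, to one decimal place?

98.4%

Entropy H = −Σ p log₂ p ≈ 2.6471 bits.
Huffman merges: 3/100+9/100→3/25; 3/25+7/50→13/50; 3/20+4/25→31/100; 1/5+23/100→43/100; 13/50+31/100→57/100; 43/100+57/100→1. L = 269/100 ≈ 2.6900.
Efficiency = H/L = 2.6471/2.6900 = 98.4%.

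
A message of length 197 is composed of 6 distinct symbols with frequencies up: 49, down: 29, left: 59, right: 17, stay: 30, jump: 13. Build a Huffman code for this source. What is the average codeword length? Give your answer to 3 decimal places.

2.452 bits/symbol

Probabilities are the counts divided by 197.
Repeatedly combine the two least-probable nodes; the expected code length is the sum of the merged weights.
merge 13/197 + 17/197 → 30/197
merge 29/197 + 30/197 → 59/197
merge 30/197 + 49/197 → 79/197
merge 59/197 + 59/197 → 118/197
merge 79/197 + 118/197 → 1
L = 30/197 + 59/197 + 79/197 + 118/197 + 1 = 483/197 ≈ 2.452 bits/symbol.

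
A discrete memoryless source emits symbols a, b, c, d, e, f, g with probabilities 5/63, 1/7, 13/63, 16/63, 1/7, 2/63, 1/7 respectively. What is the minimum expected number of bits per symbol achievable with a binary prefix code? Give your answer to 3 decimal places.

Repeatedly combine the two least-probable nodes; the expected code length is the sum of the merged weights.
merge 2/63 + 5/63 → 1/9
merge 1/9 + 1/7 → 16/63
merge 1/7 + 1/7 → 2/7
merge 13/63 + 16/63 → 29/63
merge 16/63 + 2/7 → 34/63
merge 29/63 + 34/63 → 1
L = 1/9 + 16/63 + 2/7 + 29/63 + 34/63 + 1 = 167/63 ≈ 2.651 bits/symbol.

2.651 bits/symbol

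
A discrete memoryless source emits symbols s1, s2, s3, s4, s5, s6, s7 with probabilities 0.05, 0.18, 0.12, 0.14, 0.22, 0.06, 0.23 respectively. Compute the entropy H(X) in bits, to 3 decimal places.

2.637 bits

H = −Σ pᵢ log₂ pᵢ.
−0.05·log₂(0.05) = 0.2161
−0.18·log₂(0.18) = 0.4453
−0.12·log₂(0.12) = 0.3671
−0.14·log₂(0.14) = 0.3971
−0.22·log₂(0.22) = 0.4806
−0.06·log₂(0.06) = 0.2435
−0.23·log₂(0.23) = 0.4877
Sum ≈ 2.6374 → 2.637 bits.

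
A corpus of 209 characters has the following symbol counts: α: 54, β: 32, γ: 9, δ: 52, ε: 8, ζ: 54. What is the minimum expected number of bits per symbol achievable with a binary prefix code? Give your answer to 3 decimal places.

2.316 bits/symbol

Probabilities are the counts divided by 209.
Repeatedly combine the two least-probable nodes; the expected code length is the sum of the merged weights.
merge 8/209 + 9/209 → 17/209
merge 17/209 + 32/209 → 49/209
merge 49/209 + 52/209 → 101/209
merge 54/209 + 54/209 → 108/209
merge 101/209 + 108/209 → 1
L = 17/209 + 49/209 + 101/209 + 108/209 + 1 = 44/19 ≈ 2.316 bits/symbol.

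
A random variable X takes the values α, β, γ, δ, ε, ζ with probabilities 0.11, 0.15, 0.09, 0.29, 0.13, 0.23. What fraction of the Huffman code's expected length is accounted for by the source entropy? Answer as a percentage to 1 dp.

99.3%

Entropy H = −Σ p log₂ p ≈ 2.4617 bits.
Huffman merges: 9/100+11/100→1/5; 13/100+3/20→7/25; 1/5+23/100→43/100; 7/25+29/100→57/100; 43/100+57/100→1. L = 62/25 ≈ 2.4800.
Efficiency = H/L = 2.4617/2.4800 = 99.3%.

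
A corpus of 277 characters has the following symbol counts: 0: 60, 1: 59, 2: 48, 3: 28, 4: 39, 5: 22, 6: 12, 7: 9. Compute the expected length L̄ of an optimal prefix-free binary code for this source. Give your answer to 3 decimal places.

Probabilities are the counts divided by 277.
Repeatedly combine the two least-probable nodes; the expected code length is the sum of the merged weights.
merge 9/277 + 12/277 → 21/277
merge 21/277 + 22/277 → 43/277
merge 28/277 + 39/277 → 67/277
merge 43/277 + 48/277 → 91/277
merge 59/277 + 60/277 → 119/277
merge 67/277 + 91/277 → 158/277
merge 119/277 + 158/277 → 1
L = 21/277 + 43/277 + 67/277 + 91/277 + 119/277 + 158/277 + 1 = 776/277 ≈ 2.801 bits/symbol.

2.801 bits/symbol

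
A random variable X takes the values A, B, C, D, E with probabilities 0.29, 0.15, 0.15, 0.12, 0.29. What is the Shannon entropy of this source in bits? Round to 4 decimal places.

H = −Σ pᵢ log₂ pᵢ.
−0.29·log₂(0.29) = 0.5179
−0.15·log₂(0.15) = 0.4105
−0.15·log₂(0.15) = 0.4105
−0.12·log₂(0.12) = 0.3671
−0.29·log₂(0.29) = 0.5179
Sum ≈ 2.2240 → 2.2240 bits.

2.2240 bits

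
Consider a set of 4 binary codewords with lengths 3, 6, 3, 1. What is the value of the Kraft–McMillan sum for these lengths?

With common denominator 2^6 = 64: Σ 2^(−ℓᵢ) = 8/64 + 1/64 + 8/64 + 32/64 = 49/64 = 0.765625.

0.765625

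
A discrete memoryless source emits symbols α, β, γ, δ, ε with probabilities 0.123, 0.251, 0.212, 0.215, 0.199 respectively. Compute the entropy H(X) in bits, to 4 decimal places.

H = −Σ pᵢ log₂ pᵢ.
−0.123·log₂(0.123) = 0.3719
−0.251·log₂(0.251) = 0.5006
−0.212·log₂(0.212) = 0.4744
−0.215·log₂(0.215) = 0.4768
−0.199·log₂(0.199) = 0.4635
Sum ≈ 2.2871 → 2.2871 bits.

2.2871 bits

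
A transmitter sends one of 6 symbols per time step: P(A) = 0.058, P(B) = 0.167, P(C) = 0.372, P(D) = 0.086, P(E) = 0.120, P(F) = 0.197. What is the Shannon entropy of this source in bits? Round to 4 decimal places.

2.3333 bits

H = −Σ pᵢ log₂ pᵢ.
−0.058·log₂(0.058) = 0.2383
−0.167·log₂(0.167) = 0.4312
−0.372·log₂(0.372) = 0.5307
−0.086·log₂(0.086) = 0.3044
−0.120·log₂(0.120) = 0.3671
−0.197·log₂(0.197) = 0.4617
Sum ≈ 2.3333 → 2.3333 bits.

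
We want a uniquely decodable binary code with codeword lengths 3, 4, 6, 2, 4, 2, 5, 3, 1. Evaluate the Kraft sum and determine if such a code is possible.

With common denominator 2^6 = 64: Σ 2^(−ℓᵢ) = 8/64 + 4/64 + 1/64 + 16/64 + 4/64 + 16/64 + 2/64 + 8/64 + 32/64 = 91/64 = 1.421875.
Kraft's inequality requires Σ ≤ 1; here Σ = 1.421875 > 1, so no such prefix code exists.

1.421875; no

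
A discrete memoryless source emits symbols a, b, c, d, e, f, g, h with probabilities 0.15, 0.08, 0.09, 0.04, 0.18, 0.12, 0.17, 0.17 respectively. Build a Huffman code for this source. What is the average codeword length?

Repeatedly combine the two least-probable nodes; the expected code length is the sum of the merged weights.
merge 1/25 + 2/25 → 3/25
merge 9/100 + 3/25 → 21/100
merge 3/25 + 3/20 → 27/100
merge 17/100 + 17/100 → 17/50
merge 9/50 + 21/100 → 39/100
merge 27/100 + 17/50 → 61/100
merge 39/100 + 61/100 → 1
L = 3/25 + 21/100 + 27/100 + 17/50 + 39/100 + 61/100 + 1 = 147/50 = 2.94 bits/symbol.

2.94 bits/symbol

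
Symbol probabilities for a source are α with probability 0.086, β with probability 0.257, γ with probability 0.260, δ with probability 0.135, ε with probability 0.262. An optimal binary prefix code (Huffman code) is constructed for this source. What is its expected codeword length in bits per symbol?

Repeatedly combine the two least-probable nodes; the expected code length is the sum of the merged weights.
merge 43/500 + 27/200 → 221/1000
merge 221/1000 + 257/1000 → 239/500
merge 13/50 + 131/500 → 261/500
merge 239/500 + 261/500 → 1
L = 221/1000 + 239/500 + 261/500 + 1 = 2221/1000 = 2.221 bits/symbol.

2.221 bits/symbol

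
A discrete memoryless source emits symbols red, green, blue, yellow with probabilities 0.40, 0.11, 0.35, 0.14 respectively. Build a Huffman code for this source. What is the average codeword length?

1.85 bits/symbol

Repeatedly combine the two least-probable nodes; the expected code length is the sum of the merged weights.
merge 11/100 + 7/50 → 1/4
merge 1/4 + 7/20 → 3/5
merge 2/5 + 3/5 → 1
L = 1/4 + 3/5 + 1 = 37/20 = 1.85 bits/symbol.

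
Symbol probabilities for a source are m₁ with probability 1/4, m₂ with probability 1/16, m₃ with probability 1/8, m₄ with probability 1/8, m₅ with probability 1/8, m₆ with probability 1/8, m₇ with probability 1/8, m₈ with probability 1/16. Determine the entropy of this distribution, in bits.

2.875 bits

Each probability is a power of 1/2, so log₂(1/p) is an integer.
H = Σ p·log₂(1/p) = 1/4·2 + 1/16·4 + 1/8·3 + 1/8·3 + 1/8·3 + 1/8·3 + 1/8·3 + 1/16·4 = 2.875 bits.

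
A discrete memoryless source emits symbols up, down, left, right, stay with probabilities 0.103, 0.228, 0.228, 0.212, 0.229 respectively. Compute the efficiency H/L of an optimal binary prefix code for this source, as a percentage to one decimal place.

98.1%

Entropy H = −Σ p log₂ p ≈ 2.2718 bits.
Huffman merges: 103/1000+53/250→63/200; 57/250+57/250→57/125; 229/1000+63/200→68/125; 57/125+68/125→1. L = 463/200 ≈ 2.3150.
Efficiency = H/L = 2.2718/2.3150 = 98.1%.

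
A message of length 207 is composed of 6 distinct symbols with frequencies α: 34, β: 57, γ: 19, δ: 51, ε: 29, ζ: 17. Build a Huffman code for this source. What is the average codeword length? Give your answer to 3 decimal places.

2.478 bits/symbol

Probabilities are the counts divided by 207.
Repeatedly combine the two least-probable nodes; the expected code length is the sum of the merged weights.
merge 17/207 + 19/207 → 4/23
merge 29/207 + 34/207 → 7/23
merge 4/23 + 17/69 → 29/69
merge 19/69 + 7/23 → 40/69
merge 29/69 + 40/69 → 1
L = 4/23 + 7/23 + 29/69 + 40/69 + 1 = 57/23 ≈ 2.478 bits/symbol.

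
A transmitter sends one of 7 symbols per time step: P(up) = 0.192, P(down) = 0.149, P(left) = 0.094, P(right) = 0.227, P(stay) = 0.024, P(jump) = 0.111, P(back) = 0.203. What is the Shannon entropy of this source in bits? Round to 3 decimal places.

2.621 bits

H = −Σ pᵢ log₂ pᵢ.
−0.192·log₂(0.192) = 0.4571
−0.149·log₂(0.149) = 0.4092
−0.094·log₂(0.094) = 0.3207
−0.227·log₂(0.227) = 0.4856
−0.024·log₂(0.024) = 0.1291
−0.111·log₂(0.111) = 0.3520
−0.203·log₂(0.203) = 0.4670
Sum ≈ 2.6208 → 2.621 bits.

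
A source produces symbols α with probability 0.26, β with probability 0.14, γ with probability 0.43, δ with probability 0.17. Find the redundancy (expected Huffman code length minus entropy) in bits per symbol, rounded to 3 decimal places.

Entropy H = −Σ p log₂ p ≈ 1.8605 bits.
Huffman merges: 7/50+17/100→31/100; 13/50+31/100→57/100; 43/100+57/100→1. L = 47/25 ≈ 1.8800.
L − H = 1.8800 − 1.8605 = 0.019 bits.

0.019 bits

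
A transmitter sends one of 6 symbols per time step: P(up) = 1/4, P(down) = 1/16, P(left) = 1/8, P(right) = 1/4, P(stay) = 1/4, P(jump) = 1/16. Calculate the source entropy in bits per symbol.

Each probability is a power of 1/2, so log₂(1/p) is an integer.
H = Σ p·log₂(1/p) = 1/4·2 + 1/16·4 + 1/8·3 + 1/4·2 + 1/4·2 + 1/16·4 = 2.375 bits.

2.375 bits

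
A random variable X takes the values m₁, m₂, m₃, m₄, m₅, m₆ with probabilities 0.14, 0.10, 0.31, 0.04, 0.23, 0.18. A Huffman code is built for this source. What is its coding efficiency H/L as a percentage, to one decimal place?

Entropy H = −Σ p log₂ p ≈ 2.3718 bits.
Huffman merges: 1/25+1/10→7/50; 7/50+7/50→7/25; 9/50+23/100→41/100; 7/25+31/100→59/100; 41/100+59/100→1. L = 121/50 ≈ 2.4200.
Efficiency = H/L = 2.3718/2.4200 = 98.0%.

98.0%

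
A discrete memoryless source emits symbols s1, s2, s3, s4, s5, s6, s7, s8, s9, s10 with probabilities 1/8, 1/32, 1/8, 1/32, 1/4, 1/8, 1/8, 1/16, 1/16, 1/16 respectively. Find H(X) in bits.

3.0625 bits

Each probability is a power of 1/2, so log₂(1/p) is an integer.
H = Σ p·log₂(1/p) = 1/8·3 + 1/32·5 + 1/8·3 + 1/32·5 + 1/4·2 + 1/8·3 + 1/8·3 + 1/16·4 + 1/16·4 + 1/16·4 = 3.0625 bits.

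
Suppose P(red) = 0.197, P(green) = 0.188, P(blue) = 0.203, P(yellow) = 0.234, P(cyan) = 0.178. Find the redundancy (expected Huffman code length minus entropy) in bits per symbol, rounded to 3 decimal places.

Entropy H = −Σ p log₂ p ≈ 2.3156 bits.
Huffman merges: 89/500+47/250→183/500; 197/1000+203/1000→2/5; 117/500+183/500→3/5; 2/5+3/5→1. L = 1183/500 ≈ 2.3660.
L − H = 2.3660 − 2.3156 = 0.050 bits.

0.050 bits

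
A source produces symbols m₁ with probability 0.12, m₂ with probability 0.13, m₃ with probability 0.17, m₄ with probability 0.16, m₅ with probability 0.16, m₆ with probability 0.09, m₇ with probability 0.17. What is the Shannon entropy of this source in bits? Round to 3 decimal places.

H = −Σ pᵢ log₂ pᵢ.
−0.12·log₂(0.12) = 0.3671
−0.13·log₂(0.13) = 0.3826
−0.17·log₂(0.17) = 0.4346
−0.16·log₂(0.16) = 0.4230
−0.16·log₂(0.16) = 0.4230
−0.09·log₂(0.09) = 0.3127
−0.17·log₂(0.17) = 0.4346
Sum ≈ 2.7776 → 2.778 bits.

2.778 bits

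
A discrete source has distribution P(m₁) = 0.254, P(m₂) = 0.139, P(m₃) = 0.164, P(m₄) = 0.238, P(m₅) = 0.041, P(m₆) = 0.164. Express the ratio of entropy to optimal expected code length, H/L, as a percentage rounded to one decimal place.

Entropy H = −Σ p log₂ p ≈ 2.4352 bits.
Huffman merges: 41/1000+139/1000→9/50; 41/250+41/250→41/125; 9/50+119/500→209/500; 127/500+41/125→291/500; 209/500+291/500→1. L = 627/250 ≈ 2.5080.
Efficiency = H/L = 2.4352/2.5080 = 97.1%.

97.1%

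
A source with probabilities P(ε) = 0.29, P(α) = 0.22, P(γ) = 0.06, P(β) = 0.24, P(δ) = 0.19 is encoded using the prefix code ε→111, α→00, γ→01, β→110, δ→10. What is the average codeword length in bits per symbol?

2.53 bits/symbol

L̄ = Σ pᵢ·ℓᵢ = 0.29·3 + 0.22·2 + 0.06·2 + 0.24·3 + 0.19·2 = 2.53 bits/symbol.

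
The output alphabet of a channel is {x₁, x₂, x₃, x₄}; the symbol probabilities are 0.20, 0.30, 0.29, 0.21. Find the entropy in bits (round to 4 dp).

H = −Σ pᵢ log₂ pᵢ.
−0.20·log₂(0.20) = 0.4644
−0.30·log₂(0.30) = 0.5211
−0.29·log₂(0.29) = 0.5179
−0.21·log₂(0.21) = 0.4728
Sum ≈ 1.9762 → 1.9762 bits.

1.9762 bits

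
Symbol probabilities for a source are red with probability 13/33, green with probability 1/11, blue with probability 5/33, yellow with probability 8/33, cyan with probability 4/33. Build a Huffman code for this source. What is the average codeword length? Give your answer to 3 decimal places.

Repeatedly combine the two least-probable nodes; the expected code length is the sum of the merged weights.
merge 1/11 + 4/33 → 7/33
merge 5/33 + 7/33 → 4/11
merge 8/33 + 4/11 → 20/33
merge 13/33 + 20/33 → 1
L = 7/33 + 4/11 + 20/33 + 1 = 24/11 ≈ 2.182 bits/symbol.

2.182 bits/symbol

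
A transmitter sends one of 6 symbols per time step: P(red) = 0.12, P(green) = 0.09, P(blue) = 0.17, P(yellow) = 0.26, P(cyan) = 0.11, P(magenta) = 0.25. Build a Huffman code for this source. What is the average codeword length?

Repeatedly combine the two least-probable nodes; the expected code length is the sum of the merged weights.
merge 9/100 + 11/100 → 1/5
merge 3/25 + 17/100 → 29/100
merge 1/5 + 1/4 → 9/20
merge 13/50 + 29/100 → 11/20
merge 9/20 + 11/20 → 1
L = 1/5 + 29/100 + 9/20 + 11/20 + 1 = 249/100 = 2.49 bits/symbol.

2.49 bits/symbol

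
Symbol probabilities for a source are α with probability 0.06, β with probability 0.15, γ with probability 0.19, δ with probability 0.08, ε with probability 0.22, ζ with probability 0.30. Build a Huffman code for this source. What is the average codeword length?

Repeatedly combine the two least-probable nodes; the expected code length is the sum of the merged weights.
merge 3/50 + 2/25 → 7/50
merge 7/50 + 3/20 → 29/100
merge 19/100 + 11/50 → 41/100
merge 29/100 + 3/10 → 59/100
merge 41/100 + 59/100 → 1
L = 7/50 + 29/100 + 41/100 + 59/100 + 1 = 243/100 = 2.43 bits/symbol.

2.43 bits/symbol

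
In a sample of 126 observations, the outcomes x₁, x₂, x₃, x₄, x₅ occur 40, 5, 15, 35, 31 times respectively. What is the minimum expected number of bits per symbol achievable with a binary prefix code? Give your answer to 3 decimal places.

2.159 bits/symbol

Probabilities are the counts divided by 126.
Repeatedly combine the two least-probable nodes; the expected code length is the sum of the merged weights.
merge 5/126 + 5/42 → 10/63
merge 10/63 + 31/126 → 17/42
merge 5/18 + 20/63 → 25/42
merge 17/42 + 25/42 → 1
L = 10/63 + 17/42 + 25/42 + 1 = 136/63 ≈ 2.159 bits/symbol.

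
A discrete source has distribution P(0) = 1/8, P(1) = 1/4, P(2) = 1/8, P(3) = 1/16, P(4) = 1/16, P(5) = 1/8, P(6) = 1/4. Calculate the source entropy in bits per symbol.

Each probability is a power of 1/2, so log₂(1/p) is an integer.
H = Σ p·log₂(1/p) = 1/8·3 + 1/4·2 + 1/8·3 + 1/16·4 + 1/16·4 + 1/8·3 + 1/4·2 = 2.625 bits.

2.625 bits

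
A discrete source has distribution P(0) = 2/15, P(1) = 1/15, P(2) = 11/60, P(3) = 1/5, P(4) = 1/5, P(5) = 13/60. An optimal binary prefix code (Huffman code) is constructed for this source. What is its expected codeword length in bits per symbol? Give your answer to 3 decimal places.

Repeatedly combine the two least-probable nodes; the expected code length is the sum of the merged weights.
merge 1/15 + 2/15 → 1/5
merge 11/60 + 1/5 → 23/60
merge 1/5 + 1/5 → 2/5
merge 13/60 + 23/60 → 3/5
merge 2/5 + 3/5 → 1
L = 1/5 + 23/60 + 2/5 + 3/5 + 1 = 31/12 ≈ 2.583 bits/symbol.

2.583 bits/symbol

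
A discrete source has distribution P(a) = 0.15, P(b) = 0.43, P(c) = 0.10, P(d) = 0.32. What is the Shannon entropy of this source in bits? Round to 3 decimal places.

1.792 bits

H = −Σ pᵢ log₂ pᵢ.
−0.15·log₂(0.15) = 0.4105
−0.43·log₂(0.43) = 0.5236
−0.10·log₂(0.10) = 0.3322
−0.32·log₂(0.32) = 0.5260
Sum ≈ 1.7923 → 1.792 bits.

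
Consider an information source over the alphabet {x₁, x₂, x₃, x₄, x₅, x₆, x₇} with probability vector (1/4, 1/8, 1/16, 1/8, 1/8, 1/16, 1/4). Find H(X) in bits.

2.625 bits

Each probability is a power of 1/2, so log₂(1/p) is an integer.
H = Σ p·log₂(1/p) = 1/4·2 + 1/8·3 + 1/16·4 + 1/8·3 + 1/8·3 + 1/16·4 + 1/4·2 = 2.625 bits.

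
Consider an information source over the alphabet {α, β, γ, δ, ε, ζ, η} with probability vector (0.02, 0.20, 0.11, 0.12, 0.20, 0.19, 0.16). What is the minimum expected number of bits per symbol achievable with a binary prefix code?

2.73 bits/symbol

Repeatedly combine the two least-probable nodes; the expected code length is the sum of the merged weights.
merge 1/50 + 11/100 → 13/100
merge 3/25 + 13/100 → 1/4
merge 4/25 + 19/100 → 7/20
merge 1/5 + 1/5 → 2/5
merge 1/4 + 7/20 → 3/5
merge 2/5 + 3/5 → 1
L = 13/100 + 1/4 + 7/20 + 2/5 + 3/5 + 1 = 273/100 = 2.73 bits/symbol.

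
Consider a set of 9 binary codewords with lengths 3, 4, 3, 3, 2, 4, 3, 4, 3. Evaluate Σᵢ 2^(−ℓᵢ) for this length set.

With common denominator 2^4 = 16: Σ 2^(−ℓᵢ) = 2/16 + 1/16 + 2/16 + 2/16 + 4/16 + 1/16 + 2/16 + 1/16 + 2/16 = 17/16 = 1.0625.

1.0625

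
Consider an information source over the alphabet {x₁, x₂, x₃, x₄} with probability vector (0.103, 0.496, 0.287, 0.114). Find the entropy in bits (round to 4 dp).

1.7135 bits

H = −Σ pᵢ log₂ pᵢ.
−0.103·log₂(0.103) = 0.3378
−0.496·log₂(0.496) = 0.5017
−0.287·log₂(0.287) = 0.5169
−0.114·log₂(0.114) = 0.3571
Sum ≈ 1.7135 → 1.7135 bits.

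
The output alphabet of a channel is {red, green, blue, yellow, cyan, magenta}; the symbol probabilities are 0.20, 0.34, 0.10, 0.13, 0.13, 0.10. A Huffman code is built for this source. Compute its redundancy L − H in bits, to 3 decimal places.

Entropy H = −Σ p log₂ p ≈ 2.4232 bits.
Huffman merges: 1/10+1/10→1/5; 13/100+13/100→13/50; 1/5+1/5→2/5; 13/50+17/50→3/5; 2/5+3/5→1. L = 123/50 ≈ 2.4600.
L − H = 2.4600 − 2.4232 = 0.037 bits.

0.037 bits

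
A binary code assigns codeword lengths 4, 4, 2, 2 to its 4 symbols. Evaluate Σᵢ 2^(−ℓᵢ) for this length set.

With common denominator 2^4 = 16: Σ 2^(−ℓᵢ) = 1/16 + 1/16 + 4/16 + 4/16 = 10/16 = 0.625.

0.625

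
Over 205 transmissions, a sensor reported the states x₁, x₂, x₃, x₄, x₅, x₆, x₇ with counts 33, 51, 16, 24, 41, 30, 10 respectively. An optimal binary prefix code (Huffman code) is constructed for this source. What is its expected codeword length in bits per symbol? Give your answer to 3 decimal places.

Probabilities are the counts divided by 205.
Repeatedly combine the two least-probable nodes; the expected code length is the sum of the merged weights.
merge 2/41 + 16/205 → 26/205
merge 24/205 + 26/205 → 10/41
merge 6/41 + 33/205 → 63/205
merge 1/5 + 10/41 → 91/205
merge 51/205 + 63/205 → 114/205
merge 91/205 + 114/205 → 1
L = 26/205 + 10/41 + 63/205 + 91/205 + 114/205 + 1 = 549/205 ≈ 2.678 bits/symbol.

2.678 bits/symbol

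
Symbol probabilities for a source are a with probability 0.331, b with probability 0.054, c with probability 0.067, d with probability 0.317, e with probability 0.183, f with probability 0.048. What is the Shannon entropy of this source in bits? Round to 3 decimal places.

2.201 bits

H = −Σ pᵢ log₂ pᵢ.
−0.331·log₂(0.331) = 0.5280
−0.054·log₂(0.054) = 0.2274
−0.067·log₂(0.067) = 0.2613
−0.317·log₂(0.317) = 0.5254
−0.183·log₂(0.183) = 0.4484
−0.048·log₂(0.048) = 0.2103
Sum ≈ 2.2007 → 2.201 bits.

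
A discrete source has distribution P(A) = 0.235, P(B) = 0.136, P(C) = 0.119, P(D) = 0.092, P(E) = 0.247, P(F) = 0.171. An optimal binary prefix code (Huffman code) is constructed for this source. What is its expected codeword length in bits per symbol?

2.518 bits/symbol

Repeatedly combine the two least-probable nodes; the expected code length is the sum of the merged weights.
merge 23/250 + 119/1000 → 211/1000
merge 17/125 + 171/1000 → 307/1000
merge 211/1000 + 47/200 → 223/500
merge 247/1000 + 307/1000 → 277/500
merge 223/500 + 277/500 → 1
L = 211/1000 + 307/1000 + 223/500 + 277/500 + 1 = 1259/500 = 2.518 bits/symbol.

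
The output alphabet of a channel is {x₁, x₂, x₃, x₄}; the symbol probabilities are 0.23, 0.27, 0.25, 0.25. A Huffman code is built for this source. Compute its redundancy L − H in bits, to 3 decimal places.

0.002 bits

Entropy H = −Σ p log₂ p ≈ 1.9977 bits.
Huffman merges: 23/100+1/4→12/25; 1/4+27/100→13/25; 12/25+13/25→1. L = 2 ≈ 2.0000.
L − H = 2.0000 − 1.9977 = 0.002 bits.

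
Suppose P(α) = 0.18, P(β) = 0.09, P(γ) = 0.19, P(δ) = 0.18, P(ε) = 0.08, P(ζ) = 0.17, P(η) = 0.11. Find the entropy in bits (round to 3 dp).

H = −Σ pᵢ log₂ pᵢ.
−0.18·log₂(0.18) = 0.4453
−0.09·log₂(0.09) = 0.3127
−0.19·log₂(0.19) = 0.4552
−0.18·log₂(0.18) = 0.4453
−0.08·log₂(0.08) = 0.2915
−0.17·log₂(0.17) = 0.4346
−0.11·log₂(0.11) = 0.3503
Sum ≈ 2.7349 → 2.735 bits.

2.735 bits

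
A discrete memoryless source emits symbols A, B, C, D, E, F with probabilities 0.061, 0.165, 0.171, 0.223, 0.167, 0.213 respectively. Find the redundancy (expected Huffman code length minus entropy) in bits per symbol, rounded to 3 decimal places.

Entropy H = −Σ p log₂ p ≈ 2.4999 bits.
Huffman merges: 61/1000+33/200→113/500; 167/1000+171/1000→169/500; 213/1000+223/1000→109/250; 113/500+169/500→141/250; 109/250+141/250→1. L = 641/250 ≈ 2.5640.
L − H = 2.5640 − 2.4999 = 0.064 bits.

0.064 bits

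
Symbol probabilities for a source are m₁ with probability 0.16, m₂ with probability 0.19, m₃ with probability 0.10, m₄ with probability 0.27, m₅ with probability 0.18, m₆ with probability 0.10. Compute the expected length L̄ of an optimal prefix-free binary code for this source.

Repeatedly combine the two least-probable nodes; the expected code length is the sum of the merged weights.
merge 1/10 + 1/10 → 1/5
merge 4/25 + 9/50 → 17/50
merge 19/100 + 1/5 → 39/100
merge 27/100 + 17/50 → 61/100
merge 39/100 + 61/100 → 1
L = 1/5 + 17/50 + 39/100 + 61/100 + 1 = 127/50 = 2.54 bits/symbol.

2.54 bits/symbol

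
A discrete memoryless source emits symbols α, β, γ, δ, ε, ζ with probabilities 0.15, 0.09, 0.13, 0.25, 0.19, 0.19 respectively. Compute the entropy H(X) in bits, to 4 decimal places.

2.5163 bits

H = −Σ pᵢ log₂ pᵢ.
−0.15·log₂(0.15) = 0.4105
−0.09·log₂(0.09) = 0.3127
−0.13·log₂(0.13) = 0.3826
−0.25·log₂(0.25) = 0.5000
−0.19·log₂(0.19) = 0.4552
−0.19·log₂(0.19) = 0.4552
Sum ≈ 2.5163 → 2.5163 bits.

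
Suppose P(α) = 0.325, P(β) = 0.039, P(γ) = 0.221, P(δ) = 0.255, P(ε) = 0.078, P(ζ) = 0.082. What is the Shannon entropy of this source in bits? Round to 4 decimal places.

H = −Σ pᵢ log₂ pᵢ.
−0.325·log₂(0.325) = 0.5270
−0.039·log₂(0.039) = 0.1825
−0.221·log₂(0.221) = 0.4813
−0.255·log₂(0.255) = 0.5027
−0.078·log₂(0.078) = 0.2871
−0.082·log₂(0.082) = 0.2959
Sum ≈ 2.2765 → 2.2765 bits.

2.2765 bits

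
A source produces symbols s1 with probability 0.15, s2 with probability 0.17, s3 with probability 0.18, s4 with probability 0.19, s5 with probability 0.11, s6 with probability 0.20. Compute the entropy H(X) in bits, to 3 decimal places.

2.560 bits

H = −Σ pᵢ log₂ pᵢ.
−0.15·log₂(0.15) = 0.4105
−0.17·log₂(0.17) = 0.4346
−0.18·log₂(0.18) = 0.4453
−0.19·log₂(0.19) = 0.4552
−0.11·log₂(0.11) = 0.3503
−0.20·log₂(0.20) = 0.4644
Sum ≈ 2.5603 → 2.560 bits.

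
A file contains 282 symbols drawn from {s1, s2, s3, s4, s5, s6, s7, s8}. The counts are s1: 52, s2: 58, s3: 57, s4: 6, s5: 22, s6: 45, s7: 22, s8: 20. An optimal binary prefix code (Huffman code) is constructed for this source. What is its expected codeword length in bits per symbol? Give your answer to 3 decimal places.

2.840 bits/symbol

Probabilities are the counts divided by 282.
Repeatedly combine the two least-probable nodes; the expected code length is the sum of the merged weights.
merge 1/47 + 10/141 → 13/141
merge 11/141 + 11/141 → 22/141
merge 13/141 + 22/141 → 35/141
merge 15/94 + 26/141 → 97/282
merge 19/94 + 29/141 → 115/282
merge 35/141 + 97/282 → 167/282
merge 115/282 + 167/282 → 1
L = 13/141 + 22/141 + 35/141 + 97/282 + 115/282 + 167/282 + 1 = 267/94 ≈ 2.840 bits/symbol.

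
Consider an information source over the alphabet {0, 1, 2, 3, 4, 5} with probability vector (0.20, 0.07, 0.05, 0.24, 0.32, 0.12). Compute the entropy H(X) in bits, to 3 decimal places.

2.336 bits

H = −Σ pᵢ log₂ pᵢ.
−0.20·log₂(0.20) = 0.4644
−0.07·log₂(0.07) = 0.2686
−0.05·log₂(0.05) = 0.2161
−0.24·log₂(0.24) = 0.4941
−0.32·log₂(0.32) = 0.5260
−0.12·log₂(0.12) = 0.3671
Sum ≈ 2.3363 → 2.336 bits.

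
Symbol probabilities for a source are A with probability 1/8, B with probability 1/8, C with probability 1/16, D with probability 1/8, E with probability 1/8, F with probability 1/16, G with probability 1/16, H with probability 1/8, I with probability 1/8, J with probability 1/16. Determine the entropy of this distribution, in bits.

3.25 bits

Each probability is a power of 1/2, so log₂(1/p) is an integer.
H = Σ p·log₂(1/p) = 1/8·3 + 1/8·3 + 1/16·4 + 1/8·3 + 1/8·3 + 1/16·4 + 1/16·4 + 1/8·3 + 1/8·3 + 1/16·4 = 3.25 bits.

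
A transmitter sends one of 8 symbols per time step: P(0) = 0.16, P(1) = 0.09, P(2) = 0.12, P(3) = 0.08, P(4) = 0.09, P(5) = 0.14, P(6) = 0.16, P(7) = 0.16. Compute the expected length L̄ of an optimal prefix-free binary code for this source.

Repeatedly combine the two least-probable nodes; the expected code length is the sum of the merged weights.
merge 2/25 + 9/100 → 17/100
merge 9/100 + 3/25 → 21/100
merge 7/50 + 4/25 → 3/10
merge 4/25 + 4/25 → 8/25
merge 17/100 + 21/100 → 19/50
merge 3/10 + 8/25 → 31/50
merge 19/50 + 31/50 → 1
L = 17/100 + 21/100 + 3/10 + 8/25 + 19/50 + 31/50 + 1 = 3 bits/symbol.

3 bits/symbol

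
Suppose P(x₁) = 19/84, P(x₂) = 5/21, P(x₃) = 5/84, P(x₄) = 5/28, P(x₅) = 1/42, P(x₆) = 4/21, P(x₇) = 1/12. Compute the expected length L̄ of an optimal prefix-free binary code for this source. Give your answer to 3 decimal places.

2.595 bits/symbol

Repeatedly combine the two least-probable nodes; the expected code length is the sum of the merged weights.
merge 1/42 + 5/84 → 1/12
merge 1/12 + 1/12 → 1/6
merge 1/6 + 5/28 → 29/84
merge 4/21 + 19/84 → 5/12
merge 5/21 + 29/84 → 7/12
merge 5/12 + 7/12 → 1
L = 1/12 + 1/6 + 29/84 + 5/12 + 7/12 + 1 = 109/42 ≈ 2.595 bits/symbol.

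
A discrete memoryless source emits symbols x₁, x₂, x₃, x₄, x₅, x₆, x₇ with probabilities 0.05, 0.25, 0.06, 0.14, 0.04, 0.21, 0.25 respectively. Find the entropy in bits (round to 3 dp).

2.515 bits

H = −Σ pᵢ log₂ pᵢ.
−0.05·log₂(0.05) = 0.2161
−0.25·log₂(0.25) = 0.5000
−0.06·log₂(0.06) = 0.2435
−0.14·log₂(0.14) = 0.3971
−0.04·log₂(0.04) = 0.1858
−0.21·log₂(0.21) = 0.4728
−0.25·log₂(0.25) = 0.5000
Sum ≈ 2.5153 → 2.515 bits.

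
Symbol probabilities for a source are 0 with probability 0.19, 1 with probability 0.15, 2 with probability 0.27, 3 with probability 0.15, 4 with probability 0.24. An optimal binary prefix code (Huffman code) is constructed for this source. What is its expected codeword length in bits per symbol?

2.3 bits/symbol

Repeatedly combine the two least-probable nodes; the expected code length is the sum of the merged weights.
merge 3/20 + 3/20 → 3/10
merge 19/100 + 6/25 → 43/100
merge 27/100 + 3/10 → 57/100
merge 43/100 + 57/100 → 1
L = 3/10 + 43/100 + 57/100 + 1 = 23/10 = 2.3 bits/symbol.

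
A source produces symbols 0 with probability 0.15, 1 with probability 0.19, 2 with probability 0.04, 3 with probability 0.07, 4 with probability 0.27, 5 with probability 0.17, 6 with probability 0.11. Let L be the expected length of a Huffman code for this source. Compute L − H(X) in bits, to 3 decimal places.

Entropy H = −Σ p log₂ p ≈ 2.6150 bits.
Huffman merges: 1/25+7/100→11/100; 11/100+11/100→11/50; 3/20+17/100→8/25; 19/100+11/50→41/100; 27/100+8/25→59/100; 41/100+59/100→1. L = 53/20 ≈ 2.6500.
L − H = 2.6500 − 2.6150 = 0.035 bits.

0.035 bits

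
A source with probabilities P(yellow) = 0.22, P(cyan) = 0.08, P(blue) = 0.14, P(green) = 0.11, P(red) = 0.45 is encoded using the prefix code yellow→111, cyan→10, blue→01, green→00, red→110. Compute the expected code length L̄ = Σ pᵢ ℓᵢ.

L̄ = Σ pᵢ·ℓᵢ = 0.22·3 + 0.08·2 + 0.14·2 + 0.11·2 + 0.45·3 = 2.67 bits/symbol.

2.67 bits/symbol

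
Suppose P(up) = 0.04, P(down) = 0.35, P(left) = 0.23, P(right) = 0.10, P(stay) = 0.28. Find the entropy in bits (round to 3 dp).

H = −Σ pᵢ log₂ pᵢ.
−0.04·log₂(0.04) = 0.1858
−0.35·log₂(0.35) = 0.5301
−0.23·log₂(0.23) = 0.4877
−0.10·log₂(0.10) = 0.3322
−0.28·log₂(0.28) = 0.5142
Sum ≈ 2.0499 → 2.050 bits.

2.050 bits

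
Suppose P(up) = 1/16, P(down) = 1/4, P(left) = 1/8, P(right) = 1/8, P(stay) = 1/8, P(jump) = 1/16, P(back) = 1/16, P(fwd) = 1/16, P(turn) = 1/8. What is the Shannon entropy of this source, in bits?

Each probability is a power of 1/2, so log₂(1/p) is an integer.
H = Σ p·log₂(1/p) = 1/16·4 + 1/4·2 + 1/8·3 + 1/8·3 + 1/8·3 + 1/16·4 + 1/16·4 + 1/16·4 + 1/8·3 = 3 bits.

3 bits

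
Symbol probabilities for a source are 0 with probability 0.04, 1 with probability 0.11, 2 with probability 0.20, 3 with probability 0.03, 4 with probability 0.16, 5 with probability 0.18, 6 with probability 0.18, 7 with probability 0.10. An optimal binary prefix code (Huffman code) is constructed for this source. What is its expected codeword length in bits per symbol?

2.86 bits/symbol

Repeatedly combine the two least-probable nodes; the expected code length is the sum of the merged weights.
merge 3/100 + 1/25 → 7/100
merge 7/100 + 1/10 → 17/100
merge 11/100 + 4/25 → 27/100
merge 17/100 + 9/50 → 7/20
merge 9/50 + 1/5 → 19/50
merge 27/100 + 7/20 → 31/50
merge 19/50 + 31/50 → 1
L = 7/100 + 17/100 + 27/100 + 7/20 + 19/50 + 31/50 + 1 = 143/50 = 2.86 bits/symbol.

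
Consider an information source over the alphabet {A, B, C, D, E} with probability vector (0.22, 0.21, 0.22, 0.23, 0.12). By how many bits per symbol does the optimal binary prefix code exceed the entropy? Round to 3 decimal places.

0.041 bits

Entropy H = −Σ p log₂ p ≈ 2.2887 bits.
Huffman merges: 3/25+21/100→33/100; 11/50+11/50→11/25; 23/100+33/100→14/25; 11/25+14/25→1. L = 233/100 ≈ 2.3300.
L − H = 2.3300 − 2.2887 = 0.041 bits.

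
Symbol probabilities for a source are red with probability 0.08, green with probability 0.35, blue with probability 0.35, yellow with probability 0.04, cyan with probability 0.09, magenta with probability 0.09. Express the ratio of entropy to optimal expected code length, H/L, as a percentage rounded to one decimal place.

96.1%

Entropy H = −Σ p log₂ p ≈ 2.1628 bits.
Huffman merges: 1/25+2/25→3/25; 9/100+9/100→9/50; 3/25+9/50→3/10; 3/10+7/20→13/20; 7/20+13/20→1. L = 9/4 ≈ 2.2500.
Efficiency = H/L = 2.1628/2.2500 = 96.1%.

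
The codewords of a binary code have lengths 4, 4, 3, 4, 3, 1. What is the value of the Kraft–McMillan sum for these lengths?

With common denominator 2^4 = 16: Σ 2^(−ℓᵢ) = 1/16 + 1/16 + 2/16 + 1/16 + 2/16 + 8/16 = 15/16 = 0.9375.

0.9375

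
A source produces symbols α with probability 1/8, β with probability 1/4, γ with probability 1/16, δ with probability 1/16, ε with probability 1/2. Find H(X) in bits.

1.875 bits

Each probability is a power of 1/2, so log₂(1/p) is an integer.
H = Σ p·log₂(1/p) = 1/8·3 + 1/4·2 + 1/16·4 + 1/16·4 + 1/2·1 = 1.875 bits.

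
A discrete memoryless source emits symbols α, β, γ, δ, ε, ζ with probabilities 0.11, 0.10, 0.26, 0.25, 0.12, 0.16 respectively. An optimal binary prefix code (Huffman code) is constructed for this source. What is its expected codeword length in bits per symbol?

Repeatedly combine the two least-probable nodes; the expected code length is the sum of the merged weights.
merge 1/10 + 11/100 → 21/100
merge 3/25 + 4/25 → 7/25
merge 21/100 + 1/4 → 23/50
merge 13/50 + 7/25 → 27/50
merge 23/50 + 27/50 → 1
L = 21/100 + 7/25 + 23/50 + 27/50 + 1 = 249/100 = 2.49 bits/symbol.

2.49 bits/symbol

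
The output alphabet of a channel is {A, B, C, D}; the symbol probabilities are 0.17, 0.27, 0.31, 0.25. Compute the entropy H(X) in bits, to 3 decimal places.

1.968 bits

H = −Σ pᵢ log₂ pᵢ.
−0.17·log₂(0.17) = 0.4346
−0.27·log₂(0.27) = 0.5100
−0.31·log₂(0.31) = 0.5238
−0.25·log₂(0.25) = 0.5000
Sum ≈ 1.9684 → 1.968 bits.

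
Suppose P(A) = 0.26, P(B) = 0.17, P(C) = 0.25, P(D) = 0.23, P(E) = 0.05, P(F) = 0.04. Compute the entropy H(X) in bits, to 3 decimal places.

H = −Σ pᵢ log₂ pᵢ.
−0.26·log₂(0.26) = 0.5053
−0.17·log₂(0.17) = 0.4346
−0.25·log₂(0.25) = 0.5000
−0.23·log₂(0.23) = 0.4877
−0.05·log₂(0.05) = 0.2161
−0.04·log₂(0.04) = 0.1858
Sum ≈ 2.3294 → 2.329 bits.

2.329 bits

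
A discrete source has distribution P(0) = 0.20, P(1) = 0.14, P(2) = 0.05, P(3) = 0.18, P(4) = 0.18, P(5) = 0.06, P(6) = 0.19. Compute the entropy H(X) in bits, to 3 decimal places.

2.667 bits

H = −Σ pᵢ log₂ pᵢ.
−0.20·log₂(0.20) = 0.4644
−0.14·log₂(0.14) = 0.3971
−0.05·log₂(0.05) = 0.2161
−0.18·log₂(0.18) = 0.4453
−0.18·log₂(0.18) = 0.4453
−0.06·log₂(0.06) = 0.2435
−0.19·log₂(0.19) = 0.4552
Sum ≈ 2.6670 → 2.667 bits.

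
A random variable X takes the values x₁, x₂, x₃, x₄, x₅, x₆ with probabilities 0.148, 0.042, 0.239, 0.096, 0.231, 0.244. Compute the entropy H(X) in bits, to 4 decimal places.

H = −Σ pᵢ log₂ pᵢ.
−0.148·log₂(0.148) = 0.4079
−0.042·log₂(0.042) = 0.1921
−0.239·log₂(0.239) = 0.4935
−0.096·log₂(0.096) = 0.3246
−0.231·log₂(0.231) = 0.4883
−0.244·log₂(0.244) = 0.4966
Sum ≈ 2.4030 → 2.4030 bits.

2.4030 bits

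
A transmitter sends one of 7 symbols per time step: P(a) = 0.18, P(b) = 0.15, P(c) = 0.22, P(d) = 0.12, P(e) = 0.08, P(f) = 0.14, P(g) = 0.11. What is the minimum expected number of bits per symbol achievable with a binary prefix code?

2.78 bits/symbol

Repeatedly combine the two least-probable nodes; the expected code length is the sum of the merged weights.
merge 2/25 + 11/100 → 19/100
merge 3/25 + 7/50 → 13/50
merge 3/20 + 9/50 → 33/100
merge 19/100 + 11/50 → 41/100
merge 13/50 + 33/100 → 59/100
merge 41/100 + 59/100 → 1
L = 19/100 + 13/50 + 33/100 + 41/100 + 59/100 + 1 = 139/50 = 2.78 bits/symbol.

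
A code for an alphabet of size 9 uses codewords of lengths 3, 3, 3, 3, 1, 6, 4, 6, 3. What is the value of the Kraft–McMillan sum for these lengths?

With common denominator 2^6 = 64: Σ 2^(−ℓᵢ) = 8/64 + 8/64 + 8/64 + 8/64 + 32/64 + 1/64 + 4/64 + 1/64 + 8/64 = 78/64 = 1.21875.

1.21875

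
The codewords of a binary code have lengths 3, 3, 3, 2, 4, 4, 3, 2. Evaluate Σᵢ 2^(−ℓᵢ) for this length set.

1.125

With common denominator 2^4 = 16: Σ 2^(−ℓᵢ) = 2/16 + 2/16 + 2/16 + 4/16 + 1/16 + 1/16 + 2/16 + 4/16 = 18/16 = 1.125.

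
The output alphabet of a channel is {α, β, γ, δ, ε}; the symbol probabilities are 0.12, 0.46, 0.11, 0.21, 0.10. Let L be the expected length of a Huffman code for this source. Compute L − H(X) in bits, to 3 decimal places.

0.042 bits

Entropy H = −Σ p log₂ p ≈ 2.0377 bits.
Huffman merges: 1/10+11/100→21/100; 3/25+21/100→33/100; 21/100+33/100→27/50; 23/50+27/50→1. L = 52/25 ≈ 2.0800.
L − H = 2.0800 − 2.0377 = 0.042 bits.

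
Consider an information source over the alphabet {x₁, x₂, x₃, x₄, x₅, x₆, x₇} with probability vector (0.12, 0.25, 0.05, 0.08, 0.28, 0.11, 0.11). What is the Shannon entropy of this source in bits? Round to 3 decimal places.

H = −Σ pᵢ log₂ pᵢ.
−0.12·log₂(0.12) = 0.3671
−0.25·log₂(0.25) = 0.5000
−0.05·log₂(0.05) = 0.2161
−0.08·log₂(0.08) = 0.2915
−0.28·log₂(0.28) = 0.5142
−0.11·log₂(0.11) = 0.3503
−0.11·log₂(0.11) = 0.3503
Sum ≈ 2.5895 → 2.589 bits.

2.589 bits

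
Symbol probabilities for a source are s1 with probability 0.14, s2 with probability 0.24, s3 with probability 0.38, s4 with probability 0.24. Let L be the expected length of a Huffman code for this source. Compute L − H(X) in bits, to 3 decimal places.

0.084 bits

Entropy H = −Σ p log₂ p ≈ 1.9158 bits.
Huffman merges: 7/50+6/25→19/50; 6/25+19/50→31/50; 19/50+31/50→1. L = 2 ≈ 2.0000.
L − H = 2.0000 − 1.9158 = 0.084 bits.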